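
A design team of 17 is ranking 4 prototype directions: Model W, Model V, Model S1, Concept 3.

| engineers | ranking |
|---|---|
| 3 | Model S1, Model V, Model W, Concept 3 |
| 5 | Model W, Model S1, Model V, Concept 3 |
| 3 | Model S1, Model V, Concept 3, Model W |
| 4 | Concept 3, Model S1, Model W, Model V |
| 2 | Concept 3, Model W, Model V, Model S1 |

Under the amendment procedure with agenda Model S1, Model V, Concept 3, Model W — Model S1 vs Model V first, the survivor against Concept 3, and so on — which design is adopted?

Model S1

Round 1: Model S1 vs Model V — 15–2, Model S1 advances.
Round 2: Model S1 vs Concept 3 — 11–6, Model S1 advances.
Round 3: Model S1 vs Model W — 10–7, Model S1 advances.
The agenda winner is Model S1.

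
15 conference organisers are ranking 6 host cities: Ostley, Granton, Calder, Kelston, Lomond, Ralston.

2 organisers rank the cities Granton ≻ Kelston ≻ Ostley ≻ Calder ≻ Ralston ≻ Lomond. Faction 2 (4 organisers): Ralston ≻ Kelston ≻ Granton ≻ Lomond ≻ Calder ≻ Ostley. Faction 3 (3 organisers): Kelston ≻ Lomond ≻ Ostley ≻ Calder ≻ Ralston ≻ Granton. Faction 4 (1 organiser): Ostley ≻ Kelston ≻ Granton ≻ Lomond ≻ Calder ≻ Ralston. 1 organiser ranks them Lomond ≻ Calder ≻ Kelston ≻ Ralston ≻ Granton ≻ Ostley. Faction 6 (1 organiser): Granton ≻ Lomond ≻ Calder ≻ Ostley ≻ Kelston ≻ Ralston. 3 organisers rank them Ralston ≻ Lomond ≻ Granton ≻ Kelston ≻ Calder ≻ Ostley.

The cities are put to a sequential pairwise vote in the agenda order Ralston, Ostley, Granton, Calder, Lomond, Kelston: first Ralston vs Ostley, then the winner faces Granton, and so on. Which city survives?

Round 1: Ralston vs Ostley — 8–7, Ralston advances.
Round 2: Ralston vs Granton — 11–4, Ralston advances.
Round 3: Ralston vs Calder — 7–8, Calder advances.
Round 4: Calder vs Lomond — 2–13, Lomond advances.
Round 5: Lomond vs Kelston — 5–10, Kelston advances.
Kelston survives the agenda.

Kelston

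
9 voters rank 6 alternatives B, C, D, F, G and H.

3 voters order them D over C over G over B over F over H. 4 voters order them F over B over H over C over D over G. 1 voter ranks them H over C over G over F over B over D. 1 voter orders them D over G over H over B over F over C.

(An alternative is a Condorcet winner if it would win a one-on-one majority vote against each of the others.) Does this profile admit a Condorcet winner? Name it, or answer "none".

none

Head-to-head results (9 voters):
B vs C: 4+1 = 5 for B, 4 for C — B by 5–4.
B vs D: B is ranked higher on 4+1 = 5 ballots, D on 4. B wins 5–4.
B vs F: 4 to 5, F.
B vs G: 4 to 5, G.
B vs H: 7 to 2, B.
C vs D: 5 to 4, C.
C vs F: 3+1 = 4 for C, 5 for F — F by 5–4.
C vs G: C preferred on 3+4+1 = 8 ballots; C wins 8–1.
C vs H: 3 to 6, H.
D vs F: D preferred on 3+1 = 4 ballots; F wins 5–4.
D vs G: D is ranked higher on 3+4+1 = 8 ballots, G on 1. D wins 8–1.
D vs H: D is ranked higher on 3+1 = 4 ballots, H on 5. H wins 5–4.
F vs G: 4 for F, 5 for G — G by 5–4.
F vs H: 3+4 = 7 for F, 2 for H — F by 7–2.
G vs H: G preferred on 3+1 = 4 ballots; H wins 5–4.
Every alternative loses at least once (B loses to F; C loses to B; D loses to B; F loses to G; G loses to C; H loses to B). The majority relation contains the cycle B → C → G → B, so there is no Condorcet winner.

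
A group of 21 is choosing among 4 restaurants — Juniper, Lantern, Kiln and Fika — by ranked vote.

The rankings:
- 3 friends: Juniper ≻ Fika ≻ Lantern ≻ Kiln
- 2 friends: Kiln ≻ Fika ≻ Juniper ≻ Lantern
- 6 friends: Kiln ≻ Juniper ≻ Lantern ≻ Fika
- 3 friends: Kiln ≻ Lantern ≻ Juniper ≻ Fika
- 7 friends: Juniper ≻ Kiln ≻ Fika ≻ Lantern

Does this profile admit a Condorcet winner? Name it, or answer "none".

Kiln

Pairwise majorities:
Juniper vs Lantern: Juniper preferred on 3+2+6+7 = 18 ballots; Juniper wins 18–3.
Juniper vs Kiln: Juniper is ranked higher on 3+7 = 10 ballots, Kiln on 11. Kiln wins 11–10.
Juniper vs Fika: 3+6+3+7 = 19 for Juniper, 2 for Fika — Juniper by 19–2.
Lantern vs Kiln: Lantern preferred on 3 ballots; Kiln wins 18–3.
Lantern vs Fika: Lantern is ranked higher on 6+3 = 9 ballots, Fika on 12. Fika wins 12–9.
Kiln vs Fika: 18 to 3, Kiln.
Only Kiln has no losses; Kiln is the Condorcet winner.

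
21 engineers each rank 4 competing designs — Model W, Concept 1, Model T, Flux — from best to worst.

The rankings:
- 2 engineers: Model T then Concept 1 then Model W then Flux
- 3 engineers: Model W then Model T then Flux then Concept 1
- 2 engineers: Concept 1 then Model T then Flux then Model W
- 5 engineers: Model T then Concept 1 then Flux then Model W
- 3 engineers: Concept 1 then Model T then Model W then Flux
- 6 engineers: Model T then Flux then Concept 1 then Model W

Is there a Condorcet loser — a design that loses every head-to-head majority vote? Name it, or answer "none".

Pairwise majorities:
Model W vs Concept 1: Concept 1 wins 18–3.
Model W–Model T: Model T 18–3.
Model W vs Flux: Model W preferred on 2+3+3 = 8 ballots; Flux wins 13–8.
Concept 1 vs Model T: Concept 1 preferred on 2+3 = 5 ballots; Model T wins 16–5.
Concept 1 vs Flux: Concept 1, 12–9.
Model T vs Flux: Model T preferred on 2+3+2+5+3+6 = 21 ballots; Model T wins 21–0.
Only Model W has no wins; Model W is the Condorcet loser.

Model W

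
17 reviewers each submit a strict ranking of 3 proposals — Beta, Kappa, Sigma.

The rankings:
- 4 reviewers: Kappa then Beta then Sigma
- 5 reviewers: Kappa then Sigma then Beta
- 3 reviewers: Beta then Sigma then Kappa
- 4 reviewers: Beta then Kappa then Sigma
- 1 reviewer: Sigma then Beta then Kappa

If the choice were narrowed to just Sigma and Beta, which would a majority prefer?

Ballots ranking Sigma above Beta: 5 + 1 = 6.
Ballots ranking Beta above Sigma: 17 − 6 = 11.
Beta wins the head-to-head 11–6.

Beta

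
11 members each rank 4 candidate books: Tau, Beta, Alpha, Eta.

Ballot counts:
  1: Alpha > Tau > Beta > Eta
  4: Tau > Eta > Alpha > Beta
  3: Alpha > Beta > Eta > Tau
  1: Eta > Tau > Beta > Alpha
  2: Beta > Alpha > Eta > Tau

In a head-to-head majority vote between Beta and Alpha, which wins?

Alpha

Ballots ranking Beta above Alpha: 1 + 2 = 3.
Ballots ranking Alpha above Beta: 11 − 3 = 8.
Alpha wins the head-to-head 8–3.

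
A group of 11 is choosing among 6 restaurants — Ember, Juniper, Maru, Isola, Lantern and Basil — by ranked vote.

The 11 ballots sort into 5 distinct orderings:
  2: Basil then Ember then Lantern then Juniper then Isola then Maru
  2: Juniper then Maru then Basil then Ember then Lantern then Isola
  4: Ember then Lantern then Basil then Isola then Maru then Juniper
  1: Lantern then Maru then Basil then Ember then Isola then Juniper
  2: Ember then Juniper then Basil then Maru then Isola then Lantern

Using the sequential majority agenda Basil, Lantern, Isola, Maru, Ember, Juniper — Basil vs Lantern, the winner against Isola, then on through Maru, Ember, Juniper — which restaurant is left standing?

Ember

Round 1: Basil vs Lantern — 6–5, Basil advances.
Round 2: Basil vs Isola — 11–0, Basil advances.
Round 3: Basil vs Maru — 8–3, Basil advances.
Round 4: Basil vs Ember — 5–6, Ember advances.
Round 5: Ember vs Juniper — 9–2, Ember advances.
The agenda winner is Ember.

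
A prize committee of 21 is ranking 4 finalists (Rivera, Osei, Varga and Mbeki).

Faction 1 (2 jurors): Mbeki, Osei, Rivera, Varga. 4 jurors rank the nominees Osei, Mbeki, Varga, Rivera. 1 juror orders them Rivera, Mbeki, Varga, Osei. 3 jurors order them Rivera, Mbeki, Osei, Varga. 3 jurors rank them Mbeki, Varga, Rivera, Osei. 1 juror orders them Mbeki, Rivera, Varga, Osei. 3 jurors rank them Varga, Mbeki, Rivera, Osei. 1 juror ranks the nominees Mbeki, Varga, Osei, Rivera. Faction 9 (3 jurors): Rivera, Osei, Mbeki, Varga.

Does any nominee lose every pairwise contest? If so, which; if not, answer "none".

none

Pairwise majorities:
Rivera vs Osei: Rivera is ranked higher on 1+3+3+1+3+3 = 14 ballots, Osei on 7. Rivera wins 14–7.
Rivera vs Varga: Rivera is ranked higher on 2+1+3+1+3 = 10 ballots, Varga on 11. Varga wins 11–10.
Rivera vs Mbeki: Mbeki wins 14–7.
Osei–Varga: Osei 12–9.
Osei vs Mbeki: Osei is ranked higher on 4+3 = 7 ballots, Mbeki on 14. Mbeki wins 14–7.
Varga–Mbeki: Mbeki 18–3.
Each nominee has at least one pairwise win (Rivera beats Osei; Osei beats Varga; Varga beats Rivera; Mbeki beats Rivera) — no Condorcet loser.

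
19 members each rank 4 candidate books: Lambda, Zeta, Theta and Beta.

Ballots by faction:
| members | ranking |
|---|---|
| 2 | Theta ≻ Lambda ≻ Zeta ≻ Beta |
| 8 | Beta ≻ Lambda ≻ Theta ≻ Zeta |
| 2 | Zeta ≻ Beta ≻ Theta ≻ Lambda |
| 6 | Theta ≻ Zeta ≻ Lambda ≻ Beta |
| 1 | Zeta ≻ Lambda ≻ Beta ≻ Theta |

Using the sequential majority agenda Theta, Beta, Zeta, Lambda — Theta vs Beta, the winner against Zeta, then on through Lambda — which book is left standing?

Round 1: Theta vs Beta — 8–11, Beta advances.
Round 2: Beta vs Zeta — 8–11, Zeta advances.
Round 3: Zeta vs Lambda — 9–10, Lambda advances.
The agenda winner is Lambda.

Lambda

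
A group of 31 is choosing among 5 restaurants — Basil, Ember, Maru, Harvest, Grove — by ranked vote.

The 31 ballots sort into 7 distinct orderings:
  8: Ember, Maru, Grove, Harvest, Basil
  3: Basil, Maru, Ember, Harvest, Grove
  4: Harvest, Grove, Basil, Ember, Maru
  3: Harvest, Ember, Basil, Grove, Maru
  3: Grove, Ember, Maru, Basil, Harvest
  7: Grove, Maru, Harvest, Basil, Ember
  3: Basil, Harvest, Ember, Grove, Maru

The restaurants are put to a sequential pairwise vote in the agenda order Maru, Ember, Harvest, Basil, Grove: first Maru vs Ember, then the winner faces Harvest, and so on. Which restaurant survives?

Grove

Round 1: Maru vs Ember — 10–21, Ember advances.
Round 2: Ember vs Harvest — 14–17, Harvest advances.
Round 3: Harvest vs Basil — 22–9, Harvest advances.
Round 4: Harvest vs Grove — 13–18, Grove advances.
Grove survives the agenda.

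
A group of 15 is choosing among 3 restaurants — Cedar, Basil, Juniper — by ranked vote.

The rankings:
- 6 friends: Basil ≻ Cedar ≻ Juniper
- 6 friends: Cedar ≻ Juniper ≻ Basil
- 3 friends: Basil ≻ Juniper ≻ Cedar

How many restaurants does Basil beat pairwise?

Basil against each rival (15 friends):
Basil–Cedar: Basil 9–6.
Basil vs Juniper: Basil, 9–6.
Basil beats Cedar, Juniper — 2 pairwise wins.

2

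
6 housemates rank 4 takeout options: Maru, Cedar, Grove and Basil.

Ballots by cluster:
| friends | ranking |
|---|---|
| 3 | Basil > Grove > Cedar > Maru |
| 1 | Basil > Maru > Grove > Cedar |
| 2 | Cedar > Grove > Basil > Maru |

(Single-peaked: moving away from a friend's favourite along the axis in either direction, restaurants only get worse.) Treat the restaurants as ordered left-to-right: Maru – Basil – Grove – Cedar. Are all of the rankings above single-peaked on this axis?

yes

Axis positions: Maru=1, Basil=2, Grove=3, Cedar=4.
Cluster 1 (peak Basil at position 2): ranking walks positions 2-3-4-1, expanding outward from the peak — single-peaked.
Cluster 2 (peak Basil at position 2): ranking walks positions 2-1-3-4, expanding outward from the peak — single-peaked.
Cluster 3 (peak Cedar at position 4): ranking walks positions 4-3-2-1, expanding outward from the peak — single-peaked.
Every ranking is single-peaked on this axis.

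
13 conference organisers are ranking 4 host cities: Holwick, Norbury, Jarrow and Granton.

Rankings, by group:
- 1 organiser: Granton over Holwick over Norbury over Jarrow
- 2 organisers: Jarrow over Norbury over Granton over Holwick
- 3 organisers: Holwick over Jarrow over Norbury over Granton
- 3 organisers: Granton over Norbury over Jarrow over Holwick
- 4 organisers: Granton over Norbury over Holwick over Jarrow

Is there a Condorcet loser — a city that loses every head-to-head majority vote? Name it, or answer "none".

Jarrow

Pairwise majorities:
Holwick vs Norbury: Holwick preferred on 1+3 = 4 ballots; Norbury wins 9–4.
Holwick vs Jarrow: 1+3+4 = 8 for Holwick, 5 for Jarrow — Holwick by 8–5.
Holwick vs Granton: Holwick preferred on 3 ballots; Granton wins 10–3.
Norbury vs Jarrow: Norbury, 8–5.
Norbury–Granton: Granton 8–5.
Jarrow vs Granton: Granton, 8–5.
Jarrow is beaten in every head-to-head and is the Condorcet loser.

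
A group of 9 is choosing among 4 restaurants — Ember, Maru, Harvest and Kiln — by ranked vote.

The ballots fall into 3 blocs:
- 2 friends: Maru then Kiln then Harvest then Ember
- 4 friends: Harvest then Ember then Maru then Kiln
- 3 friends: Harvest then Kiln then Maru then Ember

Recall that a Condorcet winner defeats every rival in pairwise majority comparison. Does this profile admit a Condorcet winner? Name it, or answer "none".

Pairwise majorities:
Ember–Maru: Maru 5–4.
Ember vs Harvest: Harvest, 9–0.
Ember vs Kiln: Kiln wins 5–4.
Maru vs Harvest: Harvest, 7–2.
Maru vs Kiln: Maru wins 6–3.
Harvest vs Kiln: Harvest, 7–2.
Harvest beats each of Ember, Maru, Kiln — Harvest is the Condorcet winner.

Harvest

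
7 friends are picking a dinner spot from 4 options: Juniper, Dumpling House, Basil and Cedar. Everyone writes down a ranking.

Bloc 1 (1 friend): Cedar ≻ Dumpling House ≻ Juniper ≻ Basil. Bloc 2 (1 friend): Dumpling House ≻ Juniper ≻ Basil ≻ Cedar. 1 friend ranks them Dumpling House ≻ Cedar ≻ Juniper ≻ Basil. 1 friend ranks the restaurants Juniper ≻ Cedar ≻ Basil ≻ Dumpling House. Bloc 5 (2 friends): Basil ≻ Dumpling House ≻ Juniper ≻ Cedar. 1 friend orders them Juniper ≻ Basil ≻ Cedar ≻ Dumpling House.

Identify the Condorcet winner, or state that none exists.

none

Pairwise majorities:
Juniper–Dumpling House: Dumpling House 5–2.
Juniper–Basil: Juniper 5–2.
Juniper–Cedar: Juniper 5–2.
Dumpling House vs Basil: Basil wins 4–3.
Dumpling House–Cedar: Dumpling House 4–3.
Basil–Cedar: Basil 4–3.
No restaurant is unbeaten: Juniper loses to Dumpling House; Dumpling House loses to Basil; Basil loses to Juniper; Cedar loses to Juniper. In particular Juniper beats Basil beats Dumpling House beats Juniper is a majority cycle — no Condorcet winner exists.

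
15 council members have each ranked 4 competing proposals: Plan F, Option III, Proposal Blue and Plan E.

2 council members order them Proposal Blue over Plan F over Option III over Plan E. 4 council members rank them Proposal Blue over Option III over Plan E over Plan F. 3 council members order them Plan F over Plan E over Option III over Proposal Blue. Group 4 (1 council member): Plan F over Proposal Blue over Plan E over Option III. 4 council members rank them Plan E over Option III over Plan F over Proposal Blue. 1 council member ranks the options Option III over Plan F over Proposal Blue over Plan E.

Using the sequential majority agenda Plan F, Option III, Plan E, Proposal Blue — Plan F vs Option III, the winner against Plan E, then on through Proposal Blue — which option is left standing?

Round 1: Plan F vs Option III — 6–9, Option III advances.
Round 2: Option III vs Plan E — 7–8, Plan E advances.
Round 3: Plan E vs Proposal Blue — 7–8, Proposal Blue advances.
Proposal Blue survives the agenda.

Proposal Blue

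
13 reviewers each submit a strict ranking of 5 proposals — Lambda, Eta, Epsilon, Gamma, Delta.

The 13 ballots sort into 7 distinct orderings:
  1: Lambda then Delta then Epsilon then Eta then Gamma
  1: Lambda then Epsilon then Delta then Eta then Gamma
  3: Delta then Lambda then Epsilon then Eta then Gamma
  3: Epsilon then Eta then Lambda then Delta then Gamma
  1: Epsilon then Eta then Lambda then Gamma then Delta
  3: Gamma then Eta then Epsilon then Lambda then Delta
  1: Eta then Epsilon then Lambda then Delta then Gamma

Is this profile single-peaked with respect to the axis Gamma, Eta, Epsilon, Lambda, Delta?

Axis positions: Gamma=1, Eta=2, Epsilon=3, Lambda=4, Delta=5.
Ballot type 1 (peak Lambda at position 4): ranking walks positions 4-5-3-2-1, expanding outward from the peak — single-peaked.
Ballot type 2 (peak Lambda at position 4): ranking walks positions 4-3-5-2-1, expanding outward from the peak — single-peaked.
Ballot type 3 (peak Delta at position 5): ranking walks positions 5-4-3-2-1, expanding outward from the peak — single-peaked.
Ballot type 4 (peak Epsilon at position 3): ranking walks positions 3-2-4-5-1, expanding outward from the peak — single-peaked.
Ballot type 5 (peak Epsilon at position 3): ranking walks positions 3-2-4-1-5, expanding outward from the peak — single-peaked.
Ballot type 6 (peak Gamma at position 1): ranking walks positions 1-2-3-4-5, expanding outward from the peak — single-peaked.
Ballot type 7 (peak Eta at position 2): ranking walks positions 2-3-4-5-1, expanding outward from the peak — single-peaked.
Every ranking is single-peaked on this axis.

yes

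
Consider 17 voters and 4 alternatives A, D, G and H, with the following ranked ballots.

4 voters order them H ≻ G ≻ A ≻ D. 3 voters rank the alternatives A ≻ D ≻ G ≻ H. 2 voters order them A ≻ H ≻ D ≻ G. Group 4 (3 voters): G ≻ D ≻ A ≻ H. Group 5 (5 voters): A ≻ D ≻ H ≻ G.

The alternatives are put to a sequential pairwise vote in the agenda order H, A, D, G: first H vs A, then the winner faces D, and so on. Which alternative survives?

Round 1: H vs A — 4–13, A advances.
Round 2: A vs D — 14–3, A advances.
Round 3: A vs G — 10–7, A advances.
The agenda winner is A.

A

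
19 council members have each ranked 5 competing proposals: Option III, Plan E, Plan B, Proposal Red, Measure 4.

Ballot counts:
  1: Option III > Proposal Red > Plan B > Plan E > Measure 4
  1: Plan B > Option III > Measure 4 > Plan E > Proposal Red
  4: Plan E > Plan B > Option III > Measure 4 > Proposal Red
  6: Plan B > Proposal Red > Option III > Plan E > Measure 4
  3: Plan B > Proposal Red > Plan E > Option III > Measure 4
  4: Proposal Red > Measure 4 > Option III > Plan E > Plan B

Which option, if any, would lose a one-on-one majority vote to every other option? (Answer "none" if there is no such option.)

Pairwise majorities:
Option III vs Plan E: Option III is ranked higher on 1+1+6+4 = 12 ballots, Plan E on 7. Option III wins 12–7.
Option III vs Plan B: 5 to 14, Plan B.
Option III vs Proposal Red: 1+1+4 = 6 for Option III, 13 for Proposal Red — Proposal Red by 13–6.
Option III vs Measure 4: Option III is ranked higher on 1+1+4+6+3 = 15 ballots, Measure 4 on 4. Option III wins 15–4.
Plan E vs Plan B: 8 to 11, Plan B.
Plan E vs Proposal Red: Proposal Red, 14–5.
Plan E vs Measure 4: 14 to 5, Plan E.
Plan B vs Proposal Red: 1+4+6+3 = 14 for Plan B, 5 for Proposal Red — Plan B by 14–5.
Plan B vs Measure 4: Plan B wins 15–4.
Proposal Red vs Measure 4: Proposal Red, 14–5.
Only Measure 4 has no wins; Measure 4 is the Condorcet loser.

Measure 4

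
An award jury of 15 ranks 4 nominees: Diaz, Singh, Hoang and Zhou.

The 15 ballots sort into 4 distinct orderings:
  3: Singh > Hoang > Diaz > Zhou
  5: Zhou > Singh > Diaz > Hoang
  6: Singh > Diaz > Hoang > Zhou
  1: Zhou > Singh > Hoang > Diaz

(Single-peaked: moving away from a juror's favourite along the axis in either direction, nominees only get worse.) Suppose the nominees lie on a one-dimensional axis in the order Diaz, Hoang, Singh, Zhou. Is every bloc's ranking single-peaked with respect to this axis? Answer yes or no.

Axis positions: Diaz=1, Hoang=2, Singh=3, Zhou=4.
Bloc 1 (peak Singh at position 3): ranking walks positions 3-2-1-4, expanding outward from the peak — single-peaked.
Bloc 2: ranking walks positions 4-3-1-2; Diaz is ranked above Hoang even though Hoang lies between Diaz and the peak Zhou on the axis — preferences dip and rise again. Not single-peaked.
Bloc 3: ranking walks positions 3-1-2-4; Diaz is ranked above Hoang even though Hoang lies between Diaz and the peak Singh on the axis — preferences dip and rise again. Not single-peaked.
Bloc 4 (peak Zhou at position 4): ranking walks positions 4-3-2-1, expanding outward from the peak — single-peaked.
Bloc 2 violates single-peakedness, so the profile is not single-peaked on this axis.

no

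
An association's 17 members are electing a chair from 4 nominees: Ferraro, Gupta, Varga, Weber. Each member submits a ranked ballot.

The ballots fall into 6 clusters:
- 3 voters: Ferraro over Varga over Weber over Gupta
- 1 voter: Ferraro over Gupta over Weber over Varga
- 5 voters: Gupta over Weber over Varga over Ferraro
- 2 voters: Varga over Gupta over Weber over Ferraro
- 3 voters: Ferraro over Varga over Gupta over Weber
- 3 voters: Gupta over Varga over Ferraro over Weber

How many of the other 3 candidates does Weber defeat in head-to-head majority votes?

0

Weber against each rival (17 voters):
Weber vs Ferraro: 5+2 = 7 for Weber, 10 for Ferraro — Ferraro by 10–7.
Weber vs Gupta: Weber is ranked higher on 3 ballots, Gupta on 14. Gupta wins 14–3.
Weber vs Varga: Varga, 11–6.
Weber beats no one; loses to Ferraro, Gupta, Varga — 0 pairwise wins.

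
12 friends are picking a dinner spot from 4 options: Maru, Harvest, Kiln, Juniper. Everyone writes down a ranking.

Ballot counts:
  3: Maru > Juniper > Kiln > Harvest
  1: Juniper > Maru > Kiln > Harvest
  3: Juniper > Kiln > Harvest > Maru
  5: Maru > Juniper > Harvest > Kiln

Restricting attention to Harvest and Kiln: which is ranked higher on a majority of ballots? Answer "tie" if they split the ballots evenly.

Kiln

Ballots ranking Harvest above Kiln: 5.
Ballots ranking Kiln above Harvest: 12 − 5 = 7.
Kiln wins the head-to-head 7–5.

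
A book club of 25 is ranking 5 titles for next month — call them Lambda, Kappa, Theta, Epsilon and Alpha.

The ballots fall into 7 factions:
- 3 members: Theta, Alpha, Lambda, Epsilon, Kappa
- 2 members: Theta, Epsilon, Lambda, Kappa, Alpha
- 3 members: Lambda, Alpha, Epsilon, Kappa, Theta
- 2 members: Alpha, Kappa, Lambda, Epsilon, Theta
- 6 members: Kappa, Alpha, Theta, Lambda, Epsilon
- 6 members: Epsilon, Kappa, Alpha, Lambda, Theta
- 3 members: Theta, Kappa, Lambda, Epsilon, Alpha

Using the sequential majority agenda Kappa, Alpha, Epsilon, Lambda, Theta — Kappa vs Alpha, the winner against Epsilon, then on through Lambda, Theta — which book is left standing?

Round 1: Kappa vs Alpha — 17–8, Kappa advances.
Round 2: Kappa vs Epsilon — 11–14, Epsilon advances.
Round 3: Epsilon vs Lambda — 8–17, Lambda advances.
Round 4: Lambda vs Theta — 11–14, Theta advances.
The agenda winner is Theta.

Theta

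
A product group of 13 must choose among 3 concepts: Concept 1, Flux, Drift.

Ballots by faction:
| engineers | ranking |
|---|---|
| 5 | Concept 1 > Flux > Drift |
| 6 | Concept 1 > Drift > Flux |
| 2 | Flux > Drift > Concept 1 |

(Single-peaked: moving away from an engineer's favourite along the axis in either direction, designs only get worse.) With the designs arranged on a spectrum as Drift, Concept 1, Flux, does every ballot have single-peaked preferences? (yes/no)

no

Axis positions: Drift=1, Concept 1=2, Flux=3.
Faction 1 (peak Concept 1 at position 2): ranking walks positions 2-3-1, expanding outward from the peak — single-peaked.
Faction 2 (peak Concept 1 at position 2): ranking walks positions 2-1-3, expanding outward from the peak — single-peaked.
Faction 3: ranking walks positions 3-1-2; Drift is ranked above Concept 1 even though Concept 1 lies between Drift and the peak Flux on the axis — preferences dip and rise again. Not single-peaked.
Faction 3 violates single-peakedness, so the profile is not single-peaked on this axis.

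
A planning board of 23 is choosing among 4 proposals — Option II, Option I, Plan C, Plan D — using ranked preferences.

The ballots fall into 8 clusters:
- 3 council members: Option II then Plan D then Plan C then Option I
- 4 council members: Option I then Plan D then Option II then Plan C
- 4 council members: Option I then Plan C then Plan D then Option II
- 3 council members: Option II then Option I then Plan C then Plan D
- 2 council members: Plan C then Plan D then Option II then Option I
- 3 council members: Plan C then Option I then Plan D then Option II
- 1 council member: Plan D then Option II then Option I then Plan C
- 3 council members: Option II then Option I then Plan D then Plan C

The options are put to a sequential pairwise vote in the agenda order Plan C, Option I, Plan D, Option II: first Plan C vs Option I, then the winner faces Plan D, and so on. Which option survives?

Option II

Round 1: Plan C vs Option I — 8–15, Option I advances.
Round 2: Option I vs Plan D — 17–6, Option I advances.
Round 3: Option I vs Option II — 11–12, Option II advances.
The agenda winner is Option II.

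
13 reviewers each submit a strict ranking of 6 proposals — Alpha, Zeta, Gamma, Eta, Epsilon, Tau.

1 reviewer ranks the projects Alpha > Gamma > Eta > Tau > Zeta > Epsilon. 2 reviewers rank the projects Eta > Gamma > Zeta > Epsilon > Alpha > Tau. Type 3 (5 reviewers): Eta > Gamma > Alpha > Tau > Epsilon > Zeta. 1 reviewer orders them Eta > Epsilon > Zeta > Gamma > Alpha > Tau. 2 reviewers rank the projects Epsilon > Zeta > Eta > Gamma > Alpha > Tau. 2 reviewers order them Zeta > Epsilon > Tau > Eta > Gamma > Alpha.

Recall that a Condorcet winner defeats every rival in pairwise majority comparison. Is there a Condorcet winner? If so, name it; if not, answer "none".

Eta

Head-to-head results (13 reviewers):
Alpha vs Zeta: Alpha is ranked higher on 1+5 = 6 ballots, Zeta on 7. Zeta wins 7–6.
Alpha vs Gamma: Alpha preferred on 1 ballot; Gamma wins 12–1.
Alpha vs Eta: 1 to 12, Eta.
Alpha vs Epsilon: Alpha is ranked higher on 1+5 = 6 ballots, Epsilon on 7. Epsilon wins 7–6.
Alpha vs Tau: 1+2+5+1+2 = 11 for Alpha, 2 for Tau — Alpha by 11–2.
Zeta vs Gamma: 5 to 8, Gamma.
Zeta vs Eta: 2+2 = 4 for Zeta, 9 for Eta — Eta by 9–4.
Zeta vs Epsilon: 5 to 8, Epsilon.
Zeta vs Tau: Zeta is ranked higher on 2+1+2+2 = 7 ballots, Tau on 6. Zeta wins 7–6.
Gamma vs Eta: 1 to 12, Eta.
Gamma vs Epsilon: Gamma preferred on 1+2+5 = 8 ballots; Gamma wins 8–5.
Gamma vs Tau: 1+2+5+1+2 = 11 for Gamma, 2 for Tau — Gamma by 11–2.
Eta vs Epsilon: Eta is ranked higher on 1+2+5+1 = 9 ballots, Epsilon on 4. Eta wins 9–4.
Eta vs Tau: Eta is ranked higher on 1+2+5+1+2 = 11 ballots, Tau on 2. Eta wins 11–2.
Epsilon vs Tau: Epsilon preferred on 2+1+2+2 = 7 ballots; Epsilon wins 7–6.
Only Eta has no losses; Eta is the Condorcet winner.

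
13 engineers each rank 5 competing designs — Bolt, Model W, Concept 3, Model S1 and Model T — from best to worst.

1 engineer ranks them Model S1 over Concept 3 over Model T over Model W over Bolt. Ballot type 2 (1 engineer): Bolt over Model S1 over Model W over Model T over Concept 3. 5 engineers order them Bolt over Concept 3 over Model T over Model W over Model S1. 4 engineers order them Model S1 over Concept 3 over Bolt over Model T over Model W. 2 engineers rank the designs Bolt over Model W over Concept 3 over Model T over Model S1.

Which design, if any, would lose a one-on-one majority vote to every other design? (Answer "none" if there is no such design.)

Head-to-head results (13 engineers):
Bolt vs Model W: Bolt wins 12–1.
Bolt–Concept 3: Bolt 8–5.
Bolt vs Model S1: 1+5+2 = 8 for Bolt, 5 for Model S1 — Bolt by 8–5.
Bolt vs Model T: 12 to 1, Bolt.
Model W vs Concept 3: Model W is ranked higher on 1+2 = 3 ballots, Concept 3 on 10. Concept 3 wins 10–3.
Model W vs Model S1: 5+2 = 7 for Model W, 6 for Model S1 — Model W by 7–6.
Model W vs Model T: Model W preferred on 1+2 = 3 ballots; Model T wins 10–3.
Concept 3 vs Model S1: Concept 3 is ranked higher on 5+2 = 7 ballots, Model S1 on 6. Concept 3 wins 7–6.
Concept 3–Model T: Concept 3 12–1.
Model S1 vs Model T: 1+1+4 = 6 for Model S1, 7 for Model T — Model T by 7–6.
Model S1 is beaten in every head-to-head and is the Condorcet loser.

Model S1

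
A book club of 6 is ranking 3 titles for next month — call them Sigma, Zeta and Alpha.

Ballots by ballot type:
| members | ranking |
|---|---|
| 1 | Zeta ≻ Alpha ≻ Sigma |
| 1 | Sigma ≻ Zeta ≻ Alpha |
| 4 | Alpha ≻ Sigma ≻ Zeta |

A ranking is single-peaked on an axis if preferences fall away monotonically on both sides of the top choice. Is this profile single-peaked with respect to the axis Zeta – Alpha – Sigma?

no

Axis positions: Zeta=1, Alpha=2, Sigma=3.
Ballot type 1 (peak Zeta at position 1): ranking walks positions 1-2-3, expanding outward from the peak — single-peaked.
Ballot type 2: ranking walks positions 3-1-2; Zeta is ranked above Alpha even though Alpha lies between Zeta and the peak Sigma on the axis — preferences dip and rise again. Not single-peaked.
Ballot type 3 (peak Alpha at position 2): ranking walks positions 2-3-1, expanding outward from the peak — single-peaked.
Ballot type 2 violates single-peakedness, so the profile is not single-peaked on this axis.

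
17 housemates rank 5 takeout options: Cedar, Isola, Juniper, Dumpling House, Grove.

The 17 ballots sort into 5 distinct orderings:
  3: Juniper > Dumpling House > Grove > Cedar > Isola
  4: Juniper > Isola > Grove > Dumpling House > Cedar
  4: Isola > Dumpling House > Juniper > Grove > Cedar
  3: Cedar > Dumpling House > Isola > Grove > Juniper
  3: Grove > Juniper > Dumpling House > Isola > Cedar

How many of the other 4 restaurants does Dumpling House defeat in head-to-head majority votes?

Dumpling House against each rival (17 friends):
Dumpling House vs Cedar: Dumpling House wins 14–3.
Dumpling House vs Isola: Dumpling House preferred on 3+3+3 = 9 ballots; Dumpling House wins 9–8.
Dumpling House vs Juniper: Dumpling House preferred on 4+3 = 7 ballots; Juniper wins 10–7.
Dumpling House vs Grove: 3+4+3 = 10 for Dumpling House, 7 for Grove — Dumpling House by 10–7.
Dumpling House beats Cedar, Isola, Grove; loses to Juniper — 3 pairwise wins.

3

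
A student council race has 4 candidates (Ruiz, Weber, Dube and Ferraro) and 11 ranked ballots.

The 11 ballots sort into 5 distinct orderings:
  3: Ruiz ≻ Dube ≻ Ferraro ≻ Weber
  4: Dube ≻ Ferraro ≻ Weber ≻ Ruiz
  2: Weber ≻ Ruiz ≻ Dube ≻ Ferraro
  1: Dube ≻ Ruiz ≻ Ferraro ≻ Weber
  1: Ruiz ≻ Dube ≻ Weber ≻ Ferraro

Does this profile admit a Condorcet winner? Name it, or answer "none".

Check each pair by majority over 11 ballots:
Ruiz vs Weber: 5 to 6, Weber.
Ruiz vs Dube: Ruiz preferred on 3+2+1 = 6 ballots; Ruiz wins 6–5.
Ruiz vs Ferraro: Ruiz is ranked higher on 3+2+1+1 = 7 ballots, Ferraro on 4. Ruiz wins 7–4.
Weber vs Dube: 2 for Weber, 9 for Dube — Dube by 9–2.
Weber vs Ferraro: Weber is ranked higher on 2+1 = 3 ballots, Ferraro on 8. Ferraro wins 8–3.
Dube vs Ferraro: Dube preferred on 3+4+2+1+1 = 11 ballots; Dube wins 11–0.
Every candidate loses at least once (Ruiz loses to Weber; Weber loses to Dube; Dube loses to Ruiz; Ferraro loses to Ruiz). The majority relation contains the cycle Ruiz beats Dube beats Weber beats Ruiz, so there is no Condorcet winner.

none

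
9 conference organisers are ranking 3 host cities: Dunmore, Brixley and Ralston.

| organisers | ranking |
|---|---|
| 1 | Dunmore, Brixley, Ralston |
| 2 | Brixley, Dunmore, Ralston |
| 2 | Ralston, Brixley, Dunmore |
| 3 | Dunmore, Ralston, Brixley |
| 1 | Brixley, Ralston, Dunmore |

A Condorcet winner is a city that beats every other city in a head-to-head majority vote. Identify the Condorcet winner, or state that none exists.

Pairwise majorities:
Dunmore vs Brixley: 1+3 = 4 for Dunmore, 5 for Brixley — Brixley by 5–4.
Dunmore vs Ralston: Dunmore preferred on 1+2+3 = 6 ballots; Dunmore wins 6–3.
Brixley vs Ralston: 4 to 5, Ralston.
No city is unbeaten: Dunmore loses to Brixley; Brixley loses to Ralston; Ralston loses to Dunmore. In particular Dunmore beats Ralston beats Brixley beats Dunmore is a majority cycle — no Condorcet winner exists.

none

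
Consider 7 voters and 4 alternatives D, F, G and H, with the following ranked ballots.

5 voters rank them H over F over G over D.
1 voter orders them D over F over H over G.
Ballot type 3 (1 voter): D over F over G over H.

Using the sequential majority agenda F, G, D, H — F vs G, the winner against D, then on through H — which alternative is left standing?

H

Round 1: F vs G — 7–0, F advances.
Round 2: F vs D — 5–2, F advances.
Round 3: F vs H — 2–5, H advances.
H survives the agenda.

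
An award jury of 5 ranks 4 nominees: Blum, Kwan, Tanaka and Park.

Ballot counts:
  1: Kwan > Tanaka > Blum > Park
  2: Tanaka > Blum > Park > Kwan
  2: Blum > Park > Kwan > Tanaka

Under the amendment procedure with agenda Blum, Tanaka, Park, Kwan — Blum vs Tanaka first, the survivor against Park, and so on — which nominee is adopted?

Round 1: Blum vs Tanaka — 2–3, Tanaka advances.
Round 2: Tanaka vs Park — 3–2, Tanaka advances.
Round 3: Tanaka vs Kwan — 2–3, Kwan advances.
Kwan survives the agenda.

Kwan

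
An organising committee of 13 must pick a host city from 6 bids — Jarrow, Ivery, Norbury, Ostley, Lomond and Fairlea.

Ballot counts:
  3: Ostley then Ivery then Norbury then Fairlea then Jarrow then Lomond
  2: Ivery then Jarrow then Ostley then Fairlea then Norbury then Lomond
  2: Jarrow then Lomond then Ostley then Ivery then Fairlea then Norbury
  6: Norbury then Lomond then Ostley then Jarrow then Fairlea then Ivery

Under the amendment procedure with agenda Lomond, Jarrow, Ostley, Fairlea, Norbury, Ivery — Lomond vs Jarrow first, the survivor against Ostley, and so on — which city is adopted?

Round 1: Lomond vs Jarrow — 6–7, Jarrow advances.
Round 2: Jarrow vs Ostley — 4–9, Ostley advances.
Round 3: Ostley vs Fairlea — 13–0, Ostley advances.
Round 4: Ostley vs Norbury — 7–6, Ostley advances.
Round 5: Ostley vs Ivery — 11–2, Ostley advances.
Ostley survives the agenda.

Ostley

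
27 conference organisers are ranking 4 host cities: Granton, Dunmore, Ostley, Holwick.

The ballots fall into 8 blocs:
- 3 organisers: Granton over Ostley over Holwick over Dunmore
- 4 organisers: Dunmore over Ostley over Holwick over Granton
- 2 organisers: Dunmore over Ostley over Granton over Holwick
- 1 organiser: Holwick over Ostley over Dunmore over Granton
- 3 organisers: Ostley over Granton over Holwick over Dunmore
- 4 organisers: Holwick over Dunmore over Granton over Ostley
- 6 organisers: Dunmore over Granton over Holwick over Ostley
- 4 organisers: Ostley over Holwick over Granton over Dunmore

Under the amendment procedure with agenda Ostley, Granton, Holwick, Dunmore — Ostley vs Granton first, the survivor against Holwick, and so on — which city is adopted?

Dunmore

Round 1: Ostley vs Granton — 14–13, Ostley advances.
Round 2: Ostley vs Holwick — 16–11, Ostley advances.
Round 3: Ostley vs Dunmore — 11–16, Dunmore advances.
Dunmore survives the agenda.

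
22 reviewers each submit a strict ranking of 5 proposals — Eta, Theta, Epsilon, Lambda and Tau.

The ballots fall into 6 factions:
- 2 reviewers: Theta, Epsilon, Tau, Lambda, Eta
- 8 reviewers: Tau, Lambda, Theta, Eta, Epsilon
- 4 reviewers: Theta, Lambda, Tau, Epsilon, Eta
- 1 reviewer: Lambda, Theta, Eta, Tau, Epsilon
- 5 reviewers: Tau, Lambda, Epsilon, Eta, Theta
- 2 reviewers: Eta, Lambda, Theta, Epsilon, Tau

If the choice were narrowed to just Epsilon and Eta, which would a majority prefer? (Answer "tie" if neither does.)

tie

Ballots ranking Epsilon above Eta: 2 + 4 + 5 = 11.
Ballots ranking Eta above Epsilon: 22 − 11 = 11.
11–11: the pair ties.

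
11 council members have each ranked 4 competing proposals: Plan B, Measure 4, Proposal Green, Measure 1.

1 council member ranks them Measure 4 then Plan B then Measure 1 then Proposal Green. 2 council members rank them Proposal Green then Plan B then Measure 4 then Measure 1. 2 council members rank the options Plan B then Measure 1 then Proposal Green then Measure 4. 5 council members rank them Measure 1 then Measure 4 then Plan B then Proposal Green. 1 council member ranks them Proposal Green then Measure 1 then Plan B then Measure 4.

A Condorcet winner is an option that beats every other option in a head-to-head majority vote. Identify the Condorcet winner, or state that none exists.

Measure 1

Check each pair by majority over 11 ballots:
Plan B vs Measure 4: Measure 4 wins 6–5.
Plan B vs Proposal Green: Plan B wins 8–3.
Plan B–Measure 1: Measure 1 6–5.
Measure 4 vs Proposal Green: Measure 4 wins 6–5.
Measure 4–Measure 1: Measure 1 8–3.
Proposal Green vs Measure 1: Measure 1 wins 8–3.
Measure 1 defeats every rival head-to-head and is the Condorcet winner.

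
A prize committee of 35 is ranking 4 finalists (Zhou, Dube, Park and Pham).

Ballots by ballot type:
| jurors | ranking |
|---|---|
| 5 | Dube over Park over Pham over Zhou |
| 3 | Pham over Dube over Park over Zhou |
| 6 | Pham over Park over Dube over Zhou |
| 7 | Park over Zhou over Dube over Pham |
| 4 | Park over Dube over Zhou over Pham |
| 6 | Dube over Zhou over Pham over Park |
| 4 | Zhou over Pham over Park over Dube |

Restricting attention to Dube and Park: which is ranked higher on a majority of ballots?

Ballots ranking Dube above Park: 5 + 3 + 6 = 14.
Ballots ranking Park above Dube: 35 − 14 = 21.
Park wins the head-to-head 21–14.

Park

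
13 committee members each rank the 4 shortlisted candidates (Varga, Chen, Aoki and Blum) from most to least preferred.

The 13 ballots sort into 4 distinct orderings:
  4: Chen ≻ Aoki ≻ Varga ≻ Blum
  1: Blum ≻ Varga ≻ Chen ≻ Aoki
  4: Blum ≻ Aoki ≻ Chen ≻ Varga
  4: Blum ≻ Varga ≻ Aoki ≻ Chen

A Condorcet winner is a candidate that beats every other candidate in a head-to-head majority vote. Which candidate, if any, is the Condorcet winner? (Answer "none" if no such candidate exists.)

Blum

Check each pair by majority over 13 ballots:
Varga vs Chen: Varga is ranked higher on 1+4 = 5 ballots, Chen on 8. Chen wins 8–5.
Varga vs Aoki: Aoki, 8–5.
Varga vs Blum: Blum, 9–4.
Chen vs Aoki: Aoki, 8–5.
Chen vs Blum: Blum wins 9–4.
Aoki vs Blum: Blum wins 9–4.
Blum defeats every rival head-to-head and is the Condorcet winner.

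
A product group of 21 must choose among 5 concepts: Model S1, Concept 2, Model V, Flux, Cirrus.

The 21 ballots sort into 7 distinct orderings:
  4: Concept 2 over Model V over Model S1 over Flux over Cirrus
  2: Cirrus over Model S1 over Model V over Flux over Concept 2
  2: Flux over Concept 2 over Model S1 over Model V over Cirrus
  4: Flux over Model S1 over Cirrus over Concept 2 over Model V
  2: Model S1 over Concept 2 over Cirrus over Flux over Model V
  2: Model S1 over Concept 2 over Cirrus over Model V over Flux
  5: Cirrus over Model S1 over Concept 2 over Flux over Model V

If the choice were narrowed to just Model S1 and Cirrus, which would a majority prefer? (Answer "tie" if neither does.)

Model S1

Ballots ranking Model S1 above Cirrus: 4 + 2 + 4 + 2 + 2 = 14.
Ballots ranking Cirrus above Model S1: 21 − 14 = 7.
Model S1 wins the head-to-head 14–7.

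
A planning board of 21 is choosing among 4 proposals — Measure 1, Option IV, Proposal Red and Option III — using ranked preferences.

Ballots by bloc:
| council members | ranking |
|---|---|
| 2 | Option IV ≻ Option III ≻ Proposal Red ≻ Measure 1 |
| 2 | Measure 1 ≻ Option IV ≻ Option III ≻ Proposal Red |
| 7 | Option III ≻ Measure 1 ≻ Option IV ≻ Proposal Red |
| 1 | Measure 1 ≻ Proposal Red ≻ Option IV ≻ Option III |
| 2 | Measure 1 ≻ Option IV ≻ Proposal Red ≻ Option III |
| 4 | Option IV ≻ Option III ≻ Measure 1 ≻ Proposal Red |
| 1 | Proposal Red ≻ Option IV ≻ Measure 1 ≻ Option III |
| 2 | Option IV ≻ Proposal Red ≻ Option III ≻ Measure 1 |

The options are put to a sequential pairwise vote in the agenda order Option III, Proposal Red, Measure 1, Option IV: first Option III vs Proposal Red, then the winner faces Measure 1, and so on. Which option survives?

Option IV

Round 1: Option III vs Proposal Red — 15–6, Option III advances.
Round 2: Option III vs Measure 1 — 15–6, Option III advances.
Round 3: Option III vs Option IV — 7–14, Option IV advances.
The agenda winner is Option IV.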